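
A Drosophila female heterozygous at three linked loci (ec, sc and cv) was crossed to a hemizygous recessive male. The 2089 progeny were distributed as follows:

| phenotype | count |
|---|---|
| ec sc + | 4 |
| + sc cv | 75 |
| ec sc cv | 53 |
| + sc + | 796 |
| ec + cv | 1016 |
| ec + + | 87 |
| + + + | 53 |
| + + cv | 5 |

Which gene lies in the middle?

The two most frequent reciprocal classes, + sc + and ec + cv, are the parental types, so the F1 was + sc + / ec + cv.
The two rarest classes, ec sc + and + + cv, are the double crossovers. Comparing them with the parentals, only the ec allele has switched, so ec is the middle locus and the order is cv – ec – sc.

ec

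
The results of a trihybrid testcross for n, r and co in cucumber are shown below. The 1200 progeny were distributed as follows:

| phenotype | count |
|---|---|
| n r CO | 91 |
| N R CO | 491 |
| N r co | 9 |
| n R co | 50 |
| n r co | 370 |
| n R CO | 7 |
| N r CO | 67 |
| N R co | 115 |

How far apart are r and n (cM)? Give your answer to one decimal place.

11.1 cM

The two most frequent reciprocal classes, n r co and N R CO, are the parental types, so the F1 was n r co / N R CO.
The two rarest classes, N r co and n R CO, are the double crossovers. Comparing them with the parentals, only the n allele has switched, so n is the middle locus and the order is r – n – co.
Crossovers in the r–n interval produce the single-crossover classes n R co and N r CO (50 + 67 = 117) plus the double crossovers (16).
RF(r–n) = (117 + 16) / 1200 = 133/1200 = 0.1108 → 11.1 cM.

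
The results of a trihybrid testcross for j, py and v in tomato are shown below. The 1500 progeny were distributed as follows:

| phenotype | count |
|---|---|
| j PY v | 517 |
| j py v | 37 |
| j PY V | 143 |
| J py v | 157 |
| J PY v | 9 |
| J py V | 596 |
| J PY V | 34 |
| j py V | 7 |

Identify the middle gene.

j

The two most frequent reciprocal classes, j PY v and J py V, are the parental types, so the F1 was j PY v / J py V.
The two rarest classes, J PY v and j py V, are the double crossovers. Comparing them with the parentals, only the j allele has switched, so j is the middle locus and the order is py – j – v.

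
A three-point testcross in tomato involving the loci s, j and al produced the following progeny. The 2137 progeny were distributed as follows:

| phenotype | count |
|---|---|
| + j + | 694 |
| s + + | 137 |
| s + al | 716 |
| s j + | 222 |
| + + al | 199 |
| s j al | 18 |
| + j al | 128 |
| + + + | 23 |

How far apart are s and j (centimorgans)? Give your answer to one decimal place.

The two most frequent reciprocal classes, + j + and s + al, are the parental types, so the F1 was + j + / s + al.
The two rarest classes, + + + and s j al, are the double crossovers. Comparing them with the parentals, only the j allele has switched, so j is the middle locus and the order is s – j – al.
Crossovers in the s–j interval produce the single-crossover classes s j + and + + al (222 + 199 = 421) plus the double crossovers (41).
RF(s–j) = (421 + 41) / 2137 = 462/2137 = 0.2162 → 21.6 centimorgans.

21.6 centimorgans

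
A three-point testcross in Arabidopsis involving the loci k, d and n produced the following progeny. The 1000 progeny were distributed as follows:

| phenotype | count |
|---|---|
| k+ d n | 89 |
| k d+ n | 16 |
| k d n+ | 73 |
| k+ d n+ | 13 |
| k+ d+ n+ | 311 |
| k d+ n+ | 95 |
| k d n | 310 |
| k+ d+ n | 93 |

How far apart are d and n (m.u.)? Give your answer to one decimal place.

19.5 m.u.

The two most frequent reciprocal classes, k d n and k+ d+ n+, are the parental types, so the F1 was k d n / k+ d+ n+.
The two rarest classes, k d+ n and k+ d n+, are the double crossovers. Comparing them with the parentals, only the d allele has switched, so d is the middle locus and the order is k – d – n.
Crossovers in the d–n interval produce the single-crossover classes k d n+ and k+ d+ n (73 + 93 = 166) plus the double crossovers (29).
RF(d–n) = (166 + 29) / 1000 = 195/1000 = 0.1950 → 19.5 m.u.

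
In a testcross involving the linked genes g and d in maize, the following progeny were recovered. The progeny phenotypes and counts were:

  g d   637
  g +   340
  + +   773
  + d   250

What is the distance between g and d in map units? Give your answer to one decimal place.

The two most frequent classes, + + (773) and g d (637), are the parental types, so the F1 was + + / g d.
The recombinant classes are + d and g +: 250 + 340 = 590.
Recombination frequency = 590/2000 = 0.2950 ≈ 29.5%, i.e. 29.5 map units.

29.5 map units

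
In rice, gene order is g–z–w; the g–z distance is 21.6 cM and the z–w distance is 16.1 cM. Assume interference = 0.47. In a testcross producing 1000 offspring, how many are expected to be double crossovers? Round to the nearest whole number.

Map distances give recombination frequencies of 0.216 and 0.161 for the two intervals.
With interference 0.47 (so coincidence = 0.53), expected double-crossover frequency = 0.216 × 0.161 × 0.53 = 0.01843.
Expected number = 0.01843 × 1000 = 18.43 ≈ 18.

18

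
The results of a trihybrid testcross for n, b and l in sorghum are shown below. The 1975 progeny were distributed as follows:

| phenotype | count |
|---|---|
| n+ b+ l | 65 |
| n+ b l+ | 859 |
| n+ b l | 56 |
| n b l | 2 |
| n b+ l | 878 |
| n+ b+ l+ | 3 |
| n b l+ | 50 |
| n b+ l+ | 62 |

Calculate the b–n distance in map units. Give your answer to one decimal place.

The two most frequent reciprocal classes, n b+ l and n+ b l+, are the parental types, so the F1 was n b+ l / n+ b l+.
The two rarest classes, n b l and n+ b+ l+, are the double crossovers. Comparing them with the parentals, only the b allele has switched, so b is the middle locus and the order is n – b – l.
Crossovers in the n–b interval produce the single-crossover classes n+ b+ l and n b l+ (65 + 50 = 115) plus the double crossovers (5).
RF(n–b) = (115 + 5) / 1975 = 120/1975 = 0.0608 → 6.1 map units.

6.1 map units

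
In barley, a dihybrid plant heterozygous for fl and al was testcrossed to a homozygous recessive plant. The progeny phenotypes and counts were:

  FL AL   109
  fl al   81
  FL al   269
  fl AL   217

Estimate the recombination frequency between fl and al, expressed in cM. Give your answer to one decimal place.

The two most frequent classes, FL al (269) and fl AL (217), are the parental types, so the F1 was FL al / fl AL.
The recombinant classes are FL AL and fl al: 109 + 81 = 190.
Recombination frequency = 190/676 = 0.2811 ≈ 28.1%, i.e. 28.1 cM.

28.1 cM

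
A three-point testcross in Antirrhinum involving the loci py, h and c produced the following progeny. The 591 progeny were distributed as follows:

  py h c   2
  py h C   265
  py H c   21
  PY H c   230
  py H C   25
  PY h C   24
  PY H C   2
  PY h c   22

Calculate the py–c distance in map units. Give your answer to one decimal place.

The two most frequent reciprocal classes, py h C and PY H c, are the parental types, so the F1 was py h C / PY H c.
The two rarest classes, py h c and PY H C, are the double crossovers. Comparing them with the parentals, only the c allele has switched, so c is the middle locus and the order is h – c – py.
Crossovers in the c–py interval produce the single-crossover classes PY h C and py H c (24 + 21 = 45) plus the double crossovers (4).
RF(c–py) = (45 + 4) / 591 = 49/591 = 0.0829 → 8.3 map units.

8.3 map units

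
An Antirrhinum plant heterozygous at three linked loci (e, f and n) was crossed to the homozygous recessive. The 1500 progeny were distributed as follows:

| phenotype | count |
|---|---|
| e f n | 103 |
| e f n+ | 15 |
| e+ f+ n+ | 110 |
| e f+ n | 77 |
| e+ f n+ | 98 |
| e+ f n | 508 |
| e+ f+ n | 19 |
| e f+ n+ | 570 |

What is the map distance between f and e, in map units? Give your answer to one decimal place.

The two most frequent reciprocal classes, e f+ n+ and e+ f n, are the parental types, so the F1 was e f+ n+ / e+ f n.
The two rarest classes, e f n+ and e+ f+ n, are the double crossovers. Comparing them with the parentals, only the f allele has switched, so f is the middle locus and the order is e – f – n.
Crossovers in the e–f interval produce the single-crossover classes e+ f+ n+ and e f n (110 + 103 = 213) plus the double crossovers (34).
RF(e–f) = (213 + 34) / 1500 = 247/1500 = 0.1647 → 16.5 map units.

16.5 map units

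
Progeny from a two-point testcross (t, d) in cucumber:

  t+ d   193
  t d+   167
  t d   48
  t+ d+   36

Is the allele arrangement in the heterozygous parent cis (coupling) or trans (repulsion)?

The two most frequent classes are t+ d (193) and t d+ (167); these are the parental (non-recombinant) types.
So the F1 carried t+ d on one chromosome and t d+ on the other — the recessive alleles are on opposite chromosomes (trans / repulsion).

trans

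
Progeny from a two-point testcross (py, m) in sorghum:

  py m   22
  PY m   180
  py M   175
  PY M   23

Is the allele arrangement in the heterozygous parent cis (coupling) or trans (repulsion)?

trans

The two most frequent classes are PY m (180) and py M (175); these are the parental (non-recombinant) types.
So the F1 carried PY m on one chromosome and py M on the other — the recessive alleles are on opposite chromosomes (trans / repulsion).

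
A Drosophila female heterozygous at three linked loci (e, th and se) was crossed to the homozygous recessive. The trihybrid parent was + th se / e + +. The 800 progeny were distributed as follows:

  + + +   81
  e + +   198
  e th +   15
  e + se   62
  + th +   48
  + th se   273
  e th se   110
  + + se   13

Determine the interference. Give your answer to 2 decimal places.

The two rarest classes, + + se and e th +, are the double crossovers. Comparing them with the parentals, only the th allele has switched, so th is the middle locus and the order is se – th – e.
se–th: (110 + 28)/800 = 0.1725; th–e: (191 + 28)/800 = 0.2737.
Expected DCO frequency = 0.1725 × 0.2737 ≈ 0.04721; observed = 28/800 ≈ 0.03500.
Coefficient of coincidence = 0.03500/0.04721 ≈ 0.74; interference = 1 − 0.74 = 0.26.

0.26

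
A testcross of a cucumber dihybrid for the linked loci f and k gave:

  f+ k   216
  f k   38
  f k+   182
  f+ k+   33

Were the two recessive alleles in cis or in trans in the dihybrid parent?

trans

The two most frequent classes are f+ k (216) and f k+ (182); these are the parental (non-recombinant) types.
So the F1 carried f+ k on one chromosome and f k+ on the other — the recessive alleles are on opposite chromosomes (trans / repulsion).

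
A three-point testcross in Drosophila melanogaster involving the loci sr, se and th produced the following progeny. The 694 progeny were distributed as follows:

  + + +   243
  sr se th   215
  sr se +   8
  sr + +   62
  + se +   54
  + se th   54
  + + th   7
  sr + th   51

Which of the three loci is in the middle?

th

The two most frequent reciprocal classes, + + + and sr se th, are the parental types, so the F1 was + + + / sr se th.
The two rarest classes, + + th and sr se +, are the double crossovers. Comparing them with the parentals, only the th allele has switched, so th is the middle locus and the order is sr – th – se.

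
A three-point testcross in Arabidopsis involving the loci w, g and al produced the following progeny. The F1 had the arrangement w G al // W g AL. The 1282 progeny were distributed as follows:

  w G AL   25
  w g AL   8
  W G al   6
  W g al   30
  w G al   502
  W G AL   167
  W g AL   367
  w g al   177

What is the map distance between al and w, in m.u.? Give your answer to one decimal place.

5.4 m.u.

The two rarest classes, W G al and w g AL, are the double crossovers. Comparing them with the parentals, only the w allele has switched, so w is the middle locus and the order is al – w – g.
Crossovers in the al–w interval produce the single-crossover classes w G AL and W g al (25 + 30 = 55) plus the double crossovers (14).
RF(al–w) = (55 + 14) / 1282 = 69/1282 = 0.0538 → 5.4 m.u.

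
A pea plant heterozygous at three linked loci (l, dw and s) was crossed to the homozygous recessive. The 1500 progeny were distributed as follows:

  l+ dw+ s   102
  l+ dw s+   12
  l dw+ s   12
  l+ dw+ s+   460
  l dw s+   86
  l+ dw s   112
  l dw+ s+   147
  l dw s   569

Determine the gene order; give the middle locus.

dw

The two most frequent reciprocal classes, l+ dw+ s+ and l dw s, are the parental types, so the F1 was l+ dw+ s+ / l dw s.
The two rarest classes, l+ dw s+ and l dw+ s, are the double crossovers. Comparing them with the parentals, only the dw allele has switched, so dw is the middle locus and the order is l – dw – s.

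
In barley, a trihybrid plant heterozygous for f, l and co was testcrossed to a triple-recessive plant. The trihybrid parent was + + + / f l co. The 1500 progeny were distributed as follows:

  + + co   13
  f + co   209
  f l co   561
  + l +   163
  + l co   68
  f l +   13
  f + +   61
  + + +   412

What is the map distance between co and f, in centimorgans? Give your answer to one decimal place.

The two rarest classes, + + co and f l +, are the double crossovers. Comparing them with the parentals, only the co allele has switched, so co is the middle locus and the order is f – co – l.
Crossovers in the f–co interval produce the single-crossover classes f + + and + l co (61 + 68 = 129) plus the double crossovers (26).
RF(f–co) = (129 + 26) / 1500 = 155/1500 = 0.1033 → 10.3 centimorgans.

10.3 centimorgans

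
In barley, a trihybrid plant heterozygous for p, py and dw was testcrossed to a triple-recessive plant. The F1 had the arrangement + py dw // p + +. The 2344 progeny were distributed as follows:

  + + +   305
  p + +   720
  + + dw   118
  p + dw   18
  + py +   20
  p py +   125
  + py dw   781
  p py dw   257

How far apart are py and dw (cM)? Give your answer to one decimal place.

The two rarest classes, + py + and p + dw, are the double crossovers. Comparing them with the parentals, only the dw allele has switched, so dw is the middle locus and the order is p – dw – py.
Crossovers in the dw–py interval produce the single-crossover classes + + dw and p py + (118 + 125 = 243) plus the double crossovers (38).
RF(dw–py) = (243 + 38) / 2344 = 281/2344 = 0.1199 → 12.0 cM.

12.0 cM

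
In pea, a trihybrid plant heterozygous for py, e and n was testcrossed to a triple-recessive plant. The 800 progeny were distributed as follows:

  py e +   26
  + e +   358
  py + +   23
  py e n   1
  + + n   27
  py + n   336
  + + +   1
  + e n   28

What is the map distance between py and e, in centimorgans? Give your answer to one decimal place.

The two most frequent reciprocal classes, py + n and + e +, are the parental types, so the F1 was py + n / + e +.
The two rarest classes, py e n and + + +, are the double crossovers. Comparing them with the parentals, only the e allele has switched, so e is the middle locus and the order is n – e – py.
Crossovers in the e–py interval produce the single-crossover classes + + n and py e + (27 + 26 = 53) plus the double crossovers (2).
RF(e–py) = (53 + 2) / 800 = 55/800 = 0.0688 → 6.9 centimorgans.

6.9 centimorgans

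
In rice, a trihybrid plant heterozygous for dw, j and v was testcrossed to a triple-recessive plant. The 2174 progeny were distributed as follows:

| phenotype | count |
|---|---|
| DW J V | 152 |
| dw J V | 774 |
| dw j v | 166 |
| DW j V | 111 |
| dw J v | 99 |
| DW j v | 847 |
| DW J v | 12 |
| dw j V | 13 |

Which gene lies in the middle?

The two most frequent reciprocal classes, DW j v and dw J V, are the parental types, so the F1 was DW j v / dw J V.
The two rarest classes, DW J v and dw j V, are the double crossovers. Comparing them with the parentals, only the j allele has switched, so j is the middle locus and the order is dw – j – v.

j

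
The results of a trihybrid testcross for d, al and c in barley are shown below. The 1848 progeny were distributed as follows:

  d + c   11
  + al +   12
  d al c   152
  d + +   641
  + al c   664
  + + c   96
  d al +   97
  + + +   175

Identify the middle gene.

c

The two most frequent reciprocal classes, d + + and + al c, are the parental types, so the F1 was d + + / + al c.
The two rarest classes, d + c and + al +, are the double crossovers. Comparing them with the parentals, only the c allele has switched, so c is the middle locus and the order is al – c – d.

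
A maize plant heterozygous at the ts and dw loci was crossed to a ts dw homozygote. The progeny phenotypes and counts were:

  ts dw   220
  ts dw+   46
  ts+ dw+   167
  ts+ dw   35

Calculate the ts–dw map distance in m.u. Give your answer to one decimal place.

The two most frequent classes, ts+ dw+ (167) and ts dw (220), are the parental types, so the F1 was ts+ dw+ / ts dw.
The recombinant classes are ts+ dw and ts dw+: 35 + 46 = 81.
Recombination frequency = 81/468 = 0.1731 ≈ 17.3%, i.e. 17.3 m.u.

17.3 m.u.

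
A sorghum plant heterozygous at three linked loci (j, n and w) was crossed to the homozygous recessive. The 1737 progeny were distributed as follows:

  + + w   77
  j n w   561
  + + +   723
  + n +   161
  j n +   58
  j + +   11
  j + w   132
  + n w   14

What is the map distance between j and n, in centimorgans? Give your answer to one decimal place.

18.3 centimorgans

The two most frequent reciprocal classes, + + + and j n w, are the parental types, so the F1 was + + + / j n w.
The two rarest classes, j + + and + n w, are the double crossovers. Comparing them with the parentals, only the j allele has switched, so j is the middle locus and the order is n – j – w.
Crossovers in the n–j interval produce the single-crossover classes + n + and j + w (161 + 132 = 293) plus the double crossovers (25).
RF(n–j) = (293 + 25) / 1737 = 318/1737 = 0.1831 → 18.3 centimorgans.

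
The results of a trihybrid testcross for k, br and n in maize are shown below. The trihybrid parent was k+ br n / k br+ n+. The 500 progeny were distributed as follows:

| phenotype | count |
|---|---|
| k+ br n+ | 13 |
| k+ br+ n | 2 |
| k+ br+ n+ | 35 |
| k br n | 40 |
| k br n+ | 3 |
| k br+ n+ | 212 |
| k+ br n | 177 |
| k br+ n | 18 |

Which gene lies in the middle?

br

The two rarest classes, k+ br+ n and k br n+, are the double crossovers. Comparing them with the parentals, only the br allele has switched, so br is the middle locus and the order is n – br – k.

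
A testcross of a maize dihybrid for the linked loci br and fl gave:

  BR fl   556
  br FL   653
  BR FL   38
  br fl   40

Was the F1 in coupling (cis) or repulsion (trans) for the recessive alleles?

The two most frequent classes are BR fl (556) and br FL (653); these are the parental (non-recombinant) types.
So the F1 carried BR fl on one chromosome and br FL on the other — the recessive alleles are on opposite chromosomes (trans / repulsion).

trans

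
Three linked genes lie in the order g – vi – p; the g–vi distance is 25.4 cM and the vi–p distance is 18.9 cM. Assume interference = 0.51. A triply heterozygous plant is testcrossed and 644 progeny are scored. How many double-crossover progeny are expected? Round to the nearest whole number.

15

Map distances give recombination frequencies of 0.254 and 0.189 for the two intervals.
With interference 0.51 (so coincidence = 0.49), expected double-crossover frequency = 0.254 × 0.189 × 0.49 = 0.02352.
Expected number = 0.02352 × 644 = 15.15 ≈ 15.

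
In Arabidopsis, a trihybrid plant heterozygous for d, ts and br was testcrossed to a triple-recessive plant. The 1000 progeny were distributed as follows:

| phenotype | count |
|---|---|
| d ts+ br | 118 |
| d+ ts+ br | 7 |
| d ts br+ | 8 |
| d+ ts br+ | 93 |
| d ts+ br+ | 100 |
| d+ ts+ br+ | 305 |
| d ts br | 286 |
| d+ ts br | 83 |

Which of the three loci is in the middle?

The two most frequent reciprocal classes, d ts br and d+ ts+ br+, are the parental types, so the F1 was d ts br / d+ ts+ br+.
The two rarest classes, d ts br+ and d+ ts+ br, are the double crossovers. Comparing them with the parentals, only the br allele has switched, so br is the middle locus and the order is ts – br – d.

br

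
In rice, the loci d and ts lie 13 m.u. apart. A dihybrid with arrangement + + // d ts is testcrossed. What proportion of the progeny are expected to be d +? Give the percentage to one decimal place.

6.5%

A map distance of 13 m.u. corresponds to a recombination frequency of 0.130.
The F1 is + + / d ts, so d + is a recombinant gamete class with expected frequency r/2 = 0.130/2 = 0.0650.
That is 0.0650 = 6.5% of the progeny.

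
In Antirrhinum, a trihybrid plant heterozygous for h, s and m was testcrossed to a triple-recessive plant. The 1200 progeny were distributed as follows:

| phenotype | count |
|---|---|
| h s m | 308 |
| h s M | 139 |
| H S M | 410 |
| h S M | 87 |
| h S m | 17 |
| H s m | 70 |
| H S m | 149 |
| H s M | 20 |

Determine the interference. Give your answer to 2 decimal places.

The two most frequent reciprocal classes, h s m and H S M, are the parental types, so the F1 was h s m / H S M.
The two rarest classes, h S m and H s M, are the double crossovers. Comparing them with the parentals, only the s allele has switched, so s is the middle locus and the order is m – s – h.
m–s: (288 + 37)/1200 = 0.2708; s–h: (157 + 37)/1200 = 0.1617.
Expected DCO frequency = 0.2708 × 0.1617 ≈ 0.04379; observed = 37/1200 ≈ 0.03083.
Coefficient of coincidence = 0.03083/0.04379 ≈ 0.70; interference = 1 − 0.70 = 0.30.

0.30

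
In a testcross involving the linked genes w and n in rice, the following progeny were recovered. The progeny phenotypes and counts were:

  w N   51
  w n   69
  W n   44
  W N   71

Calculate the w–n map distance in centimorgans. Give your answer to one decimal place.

40.4 centimorgans

The two most frequent classes, W N (71) and w n (69), are the parental types, so the F1 was W N / w n.
The recombinant classes are W n and w N: 44 + 51 = 95.
Recombination frequency = 95/235 = 0.4043 ≈ 40.4%, i.e. 40.4 centimorgans.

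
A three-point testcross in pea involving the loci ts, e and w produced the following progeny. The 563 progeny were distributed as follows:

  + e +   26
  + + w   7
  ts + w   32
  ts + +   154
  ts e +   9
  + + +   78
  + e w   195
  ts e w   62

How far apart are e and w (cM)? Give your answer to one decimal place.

13.1 cM

The two most frequent reciprocal classes, ts + + and + e w, are the parental types, so the F1 was ts + + / + e w.
The two rarest classes, ts e + and + + w, are the double crossovers. Comparing them with the parentals, only the e allele has switched, so e is the middle locus and the order is w – e – ts.
Crossovers in the w–e interval produce the single-crossover classes ts + w and + e + (32 + 26 = 58) plus the double crossovers (16).
RF(w–e) = (58 + 16) / 563 = 74/563 = 0.1314 → 13.1 cM.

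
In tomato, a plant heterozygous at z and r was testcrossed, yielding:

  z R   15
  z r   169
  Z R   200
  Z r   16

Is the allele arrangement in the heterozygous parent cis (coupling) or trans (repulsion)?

The two most frequent classes are Z R (200) and z r (169); these are the parental (non-recombinant) types.
So the F1 carried Z R on one chromosome and z r on the other — the recessive alleles are on the same chromosome (cis / coupling).

cis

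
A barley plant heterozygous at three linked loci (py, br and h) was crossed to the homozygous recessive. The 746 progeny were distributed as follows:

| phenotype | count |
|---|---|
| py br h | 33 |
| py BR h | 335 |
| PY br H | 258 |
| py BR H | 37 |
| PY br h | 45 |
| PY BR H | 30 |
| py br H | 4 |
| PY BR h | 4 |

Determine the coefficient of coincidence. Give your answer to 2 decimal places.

0.93

The two most frequent reciprocal classes, py BR h and PY br H, are the parental types, so the F1 was py BR h / PY br H.
The two rarest classes, PY BR h and py br H, are the double crossovers. Comparing them with the parentals, only the py allele has switched, so py is the middle locus and the order is h – py – br.
h–py: (82 + 8)/746 = 0.1206; py–br: (63 + 8)/746 = 0.0952.
Expected DCO frequency = 0.1206 × 0.0952 ≈ 0.01148; observed = 8/746 ≈ 0.01072.
Coefficient of coincidence = 0.01072/0.01148 ≈ 0.93.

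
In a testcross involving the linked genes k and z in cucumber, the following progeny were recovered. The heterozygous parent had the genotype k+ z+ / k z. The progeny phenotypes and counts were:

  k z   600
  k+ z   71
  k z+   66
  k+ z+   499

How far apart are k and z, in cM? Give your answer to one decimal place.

The recombinant classes are k+ z and k z+: 71 + 66 = 137.
Recombination frequency = 137/1236 = 0.1108 ≈ 11.1%, i.e. 11.1 cM.

11.1 cM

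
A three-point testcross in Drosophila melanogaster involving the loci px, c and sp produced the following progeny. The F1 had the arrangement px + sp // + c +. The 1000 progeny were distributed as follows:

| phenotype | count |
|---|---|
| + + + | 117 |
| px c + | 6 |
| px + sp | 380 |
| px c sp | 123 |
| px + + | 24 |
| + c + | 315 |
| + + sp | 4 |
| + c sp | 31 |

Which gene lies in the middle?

px

The two rarest classes, + + sp and px c +, are the double crossovers. Comparing them with the parentals, only the px allele has switched, so px is the middle locus and the order is sp – px – c.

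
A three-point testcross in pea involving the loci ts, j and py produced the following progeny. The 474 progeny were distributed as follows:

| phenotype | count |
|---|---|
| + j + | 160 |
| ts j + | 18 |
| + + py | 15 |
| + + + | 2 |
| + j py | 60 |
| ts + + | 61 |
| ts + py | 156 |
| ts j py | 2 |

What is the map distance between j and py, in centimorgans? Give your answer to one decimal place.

26.4 centimorgans

The two most frequent reciprocal classes, + j + and ts + py, are the parental types, so the F1 was + j + / ts + py.
The two rarest classes, + + + and ts j py, are the double crossovers. Comparing them with the parentals, only the j allele has switched, so j is the middle locus and the order is ts – j – py.
Crossovers in the j–py interval produce the single-crossover classes + j py and ts + + (60 + 61 = 121) plus the double crossovers (4).
RF(j–py) = (121 + 4) / 474 = 125/474 = 0.2637 → 26.4 centimorgans.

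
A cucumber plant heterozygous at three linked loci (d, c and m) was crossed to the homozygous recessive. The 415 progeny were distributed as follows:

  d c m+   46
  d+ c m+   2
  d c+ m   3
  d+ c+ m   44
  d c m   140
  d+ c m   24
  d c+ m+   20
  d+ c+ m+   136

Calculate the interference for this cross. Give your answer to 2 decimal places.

The two most frequent reciprocal classes, d+ c+ m+ and d c m, are the parental types, so the F1 was d+ c+ m+ / d c m.
The two rarest classes, d+ c m+ and d c+ m, are the double crossovers. Comparing them with the parentals, only the c allele has switched, so c is the middle locus and the order is m – c – d.
m–c: (90 + 5)/415 = 0.2289; c–d: (44 + 5)/415 = 0.1181.
Expected DCO frequency = 0.2289 × 0.1181 ≈ 0.02703; observed = 5/415 ≈ 0.01205.
Coefficient of coincidence = 0.01205/0.02703 ≈ 0.45; interference = 1 − 0.45 = 0.55.

0.55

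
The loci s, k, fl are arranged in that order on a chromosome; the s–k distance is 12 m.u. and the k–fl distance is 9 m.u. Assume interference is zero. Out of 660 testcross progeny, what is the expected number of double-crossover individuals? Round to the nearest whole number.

7

Map distances give recombination frequencies of 0.120 and 0.090 for the two intervals.
With no interference, expected double-crossover frequency = 0.120 × 0.090 = 0.01080.
Expected number = 0.01080 × 660 = 7.13 ≈ 7.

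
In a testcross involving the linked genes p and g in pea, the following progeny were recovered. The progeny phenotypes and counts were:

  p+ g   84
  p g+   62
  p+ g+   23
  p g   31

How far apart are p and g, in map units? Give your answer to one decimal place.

The two most frequent classes, p+ g (84) and p g+ (62), are the parental types, so the F1 was p+ g / p g+.
The recombinant classes are p+ g+ and p g: 23 + 31 = 54.
Recombination frequency = 54/200 = 0.2700 ≈ 27.0%, i.e. 27.0 map units.

27.0 map units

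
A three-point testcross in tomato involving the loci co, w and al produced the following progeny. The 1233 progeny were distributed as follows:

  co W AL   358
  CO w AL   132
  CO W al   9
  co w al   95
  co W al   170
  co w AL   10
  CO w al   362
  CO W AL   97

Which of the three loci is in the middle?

w

The two most frequent reciprocal classes, CO w al and co W AL, are the parental types, so the F1 was CO w al / co W AL.
The two rarest classes, CO W al and co w AL, are the double crossovers. Comparing them with the parentals, only the w allele has switched, so w is the middle locus and the order is al – w – co.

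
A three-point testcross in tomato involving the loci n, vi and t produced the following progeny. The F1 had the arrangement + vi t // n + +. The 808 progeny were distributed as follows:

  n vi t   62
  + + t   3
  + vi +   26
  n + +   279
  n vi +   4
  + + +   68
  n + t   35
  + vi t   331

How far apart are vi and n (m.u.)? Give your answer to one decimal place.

17.0 m.u.

The two rarest classes, + + t and n vi +, are the double crossovers. Comparing them with the parentals, only the vi allele has switched, so vi is the middle locus and the order is n – vi – t.
Crossovers in the n–vi interval produce the single-crossover classes n vi t and + + + (62 + 68 = 130) plus the double crossovers (7).
RF(n–vi) = (130 + 7) / 808 = 137/808 = 0.1696 → 17.0 m.u.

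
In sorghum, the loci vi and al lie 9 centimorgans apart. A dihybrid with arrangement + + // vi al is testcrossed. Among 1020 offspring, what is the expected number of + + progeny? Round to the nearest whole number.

464

A map distance of 9 centimorgans corresponds to a recombination frequency of 0.090.
The F1 is + + / vi al, so + + is a parental gamete class with expected frequency (1 − r)/2 = 0.910/2 = 0.4550.
Expected number = 0.4550 × 1020 = 464.10 ≈ 464.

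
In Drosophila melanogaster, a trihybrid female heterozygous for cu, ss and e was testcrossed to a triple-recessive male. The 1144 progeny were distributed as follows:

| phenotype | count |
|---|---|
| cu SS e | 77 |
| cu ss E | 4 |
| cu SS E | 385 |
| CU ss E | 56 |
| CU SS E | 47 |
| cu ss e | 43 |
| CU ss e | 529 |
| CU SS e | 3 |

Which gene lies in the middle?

ss

The two most frequent reciprocal classes, CU ss e and cu SS E, are the parental types, so the F1 was CU ss e / cu SS E.
The two rarest classes, CU SS e and cu ss E, are the double crossovers. Comparing them with the parentals, only the ss allele has switched, so ss is the middle locus and the order is e – ss – cu.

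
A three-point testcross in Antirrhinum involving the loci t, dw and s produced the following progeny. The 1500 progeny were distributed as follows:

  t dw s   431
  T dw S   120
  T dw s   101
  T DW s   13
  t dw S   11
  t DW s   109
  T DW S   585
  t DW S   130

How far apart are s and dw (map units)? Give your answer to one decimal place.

16.9 map units

The two most frequent reciprocal classes, T DW S and t dw s, are the parental types, so the F1 was T DW S / t dw s.
The two rarest classes, T DW s and t dw S, are the double crossovers. Comparing them with the parentals, only the s allele has switched, so s is the middle locus and the order is t – s – dw.
Crossovers in the s–dw interval produce the single-crossover classes T dw S and t DW s (120 + 109 = 229) plus the double crossovers (24).
RF(s–dw) = (229 + 24) / 1500 = 253/1500 = 0.1687 → 16.9 map units.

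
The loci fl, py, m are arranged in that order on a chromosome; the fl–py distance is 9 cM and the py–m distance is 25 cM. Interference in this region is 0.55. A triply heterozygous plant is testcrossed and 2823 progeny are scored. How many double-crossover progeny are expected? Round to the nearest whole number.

29

Map distances give recombination frequencies of 0.090 and 0.250 for the two intervals.
With interference 0.55 (so coincidence = 0.45), expected double-crossover frequency = 0.090 × 0.250 × 0.45 = 0.01012.
Expected number = 0.01012 × 2823 = 28.58 ≈ 29.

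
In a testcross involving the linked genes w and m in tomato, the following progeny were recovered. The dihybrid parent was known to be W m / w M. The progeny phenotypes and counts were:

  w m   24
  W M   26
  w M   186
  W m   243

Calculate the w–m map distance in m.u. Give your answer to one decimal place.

10.4 m.u.

The recombinant classes are W M and w m: 26 + 24 = 50.
Recombination frequency = 50/479 = 0.1044 ≈ 10.4%, i.e. 10.4 m.u.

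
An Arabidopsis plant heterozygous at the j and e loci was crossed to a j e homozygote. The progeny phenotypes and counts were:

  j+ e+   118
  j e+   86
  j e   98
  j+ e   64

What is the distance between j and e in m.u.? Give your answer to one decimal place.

41.0 m.u.

The two most frequent classes, j+ e+ (118) and j e (98), are the parental types, so the F1 was j+ e+ / j e.
The recombinant classes are j+ e and j e+: 64 + 86 = 150.
Recombination frequency = 150/366 = 0.4098 ≈ 41.0%, i.e. 41.0 m.u.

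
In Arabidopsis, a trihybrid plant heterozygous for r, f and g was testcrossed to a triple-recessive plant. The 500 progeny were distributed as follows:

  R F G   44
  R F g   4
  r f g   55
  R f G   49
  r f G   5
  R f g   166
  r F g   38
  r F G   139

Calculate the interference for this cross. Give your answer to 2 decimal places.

0.57

The two most frequent reciprocal classes, R f g and r F G, are the parental types, so the F1 was R f g / r F G.
The two rarest classes, R F g and r f G, are the double crossovers. Comparing them with the parentals, only the f allele has switched, so f is the middle locus and the order is g – f – r.
g–f: (87 + 9)/500 = 0.1920; f–r: (99 + 9)/500 = 0.2160.
Expected DCO frequency = 0.1920 × 0.2160 ≈ 0.04147; observed = 9/500 ≈ 0.01800.
Coefficient of coincidence = 0.01800/0.04147 ≈ 0.43; interference = 1 − 0.43 = 0.57.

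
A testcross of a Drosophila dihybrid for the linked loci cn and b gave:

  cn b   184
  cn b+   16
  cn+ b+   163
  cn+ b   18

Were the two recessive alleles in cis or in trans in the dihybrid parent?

cis

The two most frequent classes are cn+ b+ (163) and cn b (184); these are the parental (non-recombinant) types.
So the F1 carried cn+ b+ on one chromosome and cn b on the other — the recessive alleles are on the same chromosome (cis / coupling).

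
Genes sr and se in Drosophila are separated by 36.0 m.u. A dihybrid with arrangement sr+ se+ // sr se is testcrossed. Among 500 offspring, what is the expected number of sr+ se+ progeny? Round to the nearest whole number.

A map distance of 36.0 m.u. corresponds to a recombination frequency of 0.360.
The F1 is sr+ se+ / sr se, so sr+ se+ is a parental gamete class with expected frequency (1 − r)/2 = 0.640/2 = 0.3200.
Expected number = 0.3200 × 500 = 160.00 ≈ 160.

160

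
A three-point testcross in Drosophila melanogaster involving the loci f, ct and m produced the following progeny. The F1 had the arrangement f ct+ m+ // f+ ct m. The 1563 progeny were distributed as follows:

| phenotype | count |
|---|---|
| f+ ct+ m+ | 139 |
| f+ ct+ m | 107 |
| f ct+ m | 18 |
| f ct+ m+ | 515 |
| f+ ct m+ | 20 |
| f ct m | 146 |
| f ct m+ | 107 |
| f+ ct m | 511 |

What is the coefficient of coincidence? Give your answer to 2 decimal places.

0.73

The two rarest classes, f ct+ m and f+ ct m+, are the double crossovers. Comparing them with the parentals, only the m allele has switched, so m is the middle locus and the order is ct – m – f.
ct–m: (214 + 38)/1563 = 0.1612; m–f: (285 + 38)/1563 = 0.2067.
Expected DCO frequency = 0.1612 × 0.2067 ≈ 0.03332; observed = 38/1563 ≈ 0.02431.
Coefficient of coincidence = 0.02431/0.03332 ≈ 0.73.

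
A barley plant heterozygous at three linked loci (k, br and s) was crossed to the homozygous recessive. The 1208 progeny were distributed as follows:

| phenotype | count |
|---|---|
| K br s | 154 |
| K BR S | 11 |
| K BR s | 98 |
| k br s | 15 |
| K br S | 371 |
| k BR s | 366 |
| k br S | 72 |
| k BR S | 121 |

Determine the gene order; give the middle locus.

br

The two most frequent reciprocal classes, K br S and k BR s, are the parental types, so the F1 was K br S / k BR s.
The two rarest classes, K BR S and k br s, are the double crossovers. Comparing them with the parentals, only the br allele has switched, so br is the middle locus and the order is s – br – k.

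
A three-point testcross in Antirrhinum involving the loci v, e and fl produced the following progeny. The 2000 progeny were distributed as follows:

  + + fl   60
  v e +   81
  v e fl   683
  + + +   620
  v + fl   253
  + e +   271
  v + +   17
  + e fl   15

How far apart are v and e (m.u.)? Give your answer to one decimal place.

27.8 m.u.

The two most frequent reciprocal classes, v e fl and + + +, are the parental types, so the F1 was v e fl / + + +.
The two rarest classes, + e fl and v + +, are the double crossovers. Comparing them with the parentals, only the v allele has switched, so v is the middle locus and the order is e – v – fl.
Crossovers in the e–v interval produce the single-crossover classes v + fl and + e + (253 + 271 = 524) plus the double crossovers (32).
RF(e–v) = (524 + 32) / 2000 = 556/2000 = 0.2780 → 27.8 m.u.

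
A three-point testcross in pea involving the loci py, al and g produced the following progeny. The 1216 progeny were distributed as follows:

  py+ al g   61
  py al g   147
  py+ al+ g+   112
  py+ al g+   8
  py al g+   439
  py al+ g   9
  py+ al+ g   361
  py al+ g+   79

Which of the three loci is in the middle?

The two most frequent reciprocal classes, py al g+ and py+ al+ g, are the parental types, so the F1 was py al g+ / py+ al+ g.
The two rarest classes, py+ al g+ and py al+ g, are the double crossovers. Comparing them with the parentals, only the py allele has switched, so py is the middle locus and the order is g – py – al.

py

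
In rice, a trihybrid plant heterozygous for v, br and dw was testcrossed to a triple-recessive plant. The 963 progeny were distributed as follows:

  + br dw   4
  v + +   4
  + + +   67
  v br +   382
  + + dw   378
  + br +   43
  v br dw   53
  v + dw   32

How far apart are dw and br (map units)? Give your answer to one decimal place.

13.3 map units

The two most frequent reciprocal classes, + + dw and v br +, are the parental types, so the F1 was + + dw / v br +.
The two rarest classes, + br dw and v + +, are the double crossovers. Comparing them with the parentals, only the br allele has switched, so br is the middle locus and the order is v – br – dw.
Crossovers in the br–dw interval produce the single-crossover classes + + + and v br dw (67 + 53 = 120) plus the double crossovers (8).
RF(br–dw) = (120 + 8) / 963 = 128/963 = 0.1329 → 13.3 map units.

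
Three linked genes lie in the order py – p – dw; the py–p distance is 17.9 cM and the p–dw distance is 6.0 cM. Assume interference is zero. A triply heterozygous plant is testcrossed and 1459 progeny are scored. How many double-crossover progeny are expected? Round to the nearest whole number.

Map distances give recombination frequencies of 0.179 and 0.060 for the two intervals.
With no interference, expected double-crossover frequency = 0.179 × 0.060 = 0.01074.
Expected number = 0.01074 × 1459 = 15.67 ≈ 16.

16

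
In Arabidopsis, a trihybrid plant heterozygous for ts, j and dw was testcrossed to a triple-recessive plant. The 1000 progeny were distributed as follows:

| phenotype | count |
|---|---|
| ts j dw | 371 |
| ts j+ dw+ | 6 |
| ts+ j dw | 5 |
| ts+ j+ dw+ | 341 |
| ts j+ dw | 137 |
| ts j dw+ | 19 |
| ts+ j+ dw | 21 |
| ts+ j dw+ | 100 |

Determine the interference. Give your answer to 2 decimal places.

0.13

The two most frequent reciprocal classes, ts j dw and ts+ j+ dw+, are the parental types, so the F1 was ts j dw / ts+ j+ dw+.
The two rarest classes, ts+ j dw and ts j+ dw+, are the double crossovers. Comparing them with the parentals, only the ts allele has switched, so ts is the middle locus and the order is dw – ts – j.
dw–ts: (40 + 11)/1000 = 0.0510; ts–j: (237 + 11)/1000 = 0.2480.
Expected DCO frequency = 0.0510 × 0.2480 ≈ 0.01265; observed = 11/1000 ≈ 0.01100.
Coefficient of coincidence = 0.01100/0.01265 ≈ 0.87; interference = 1 − 0.87 = 0.13.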